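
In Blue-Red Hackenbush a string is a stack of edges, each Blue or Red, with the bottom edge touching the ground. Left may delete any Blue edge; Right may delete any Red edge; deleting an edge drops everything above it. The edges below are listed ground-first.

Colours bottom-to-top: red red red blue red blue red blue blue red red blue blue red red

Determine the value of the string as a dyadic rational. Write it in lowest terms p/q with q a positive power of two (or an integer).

Recurse on prefixes of the 15-edge string red red red blue red blue red blue blue red red blue blue red red:
step 1: add red to get r; options L={ (no moves) } R={ 0 } = -1
step 2: add red to get rr; options L={ (no moves) } R={ -1,0 } = -2
step 3: add red to get rrr; options L={ (no moves) } R={ -2,-1,0 } = -3
step 4: add blue to get rrrb; options L={ -3 } R={ -2,-1,0 } = -5/2
step 5: add red to get rrrbr; options L={ -3 } R={ -5/2,-2,-1,0 } = -11/4
step 6: add blue to get rrrbrb; options L={ -3,-11/4 } R={ -5/2,-2,-1,0 } = -21/8
step 7: add red to get rrrbrbr; options L={ -3,-11/4 } R={ -21/8,-5/2,-2,-1,0 } = -43/16
step 8: add blue to get rrrbrbrb; options L={ -3,-11/4,-43/16 } R={ -21/8,-5/2,-2,-1,0 } = -85/32
step 9: add blue to get rrrbrbrbb; options L={ -3,-11/4,-43/16,-85/32 } R={ -21/8,-5/2,-2,-1,0 } = -169/64
step 10: add red to get rrrbrbrbbr; options L={ -3,-11/4,-43/16,-85/32 } R={ -169/64,-21/8,-5/2,-2,-1,0 } = -339/128
step 11: add red to get rrrbrbrbbrr; options L={ -3,-11/4,-43/16,-85/32 } R={ -339/128,-169/64,-21/8,-5/2,-2,-1,0 } = -679/256
step 12: add blue to get rrrbrbrbbrrb; options L={ -3,-11/4,-43/16,-85/32,-679/256 } R={ -339/128,-169/64,-21/8,-5/2,-2,-1,0 } = -1357/512
step 13: add blue to get rrrbrbrbbrrbb; options L={ -3,-11/4,-43/16,-85/32,-679/256,-1357/512 } R={ -339/128,-169/64,-21/8,-5/2,-2,-1,0 } = -2713/1024
step 14: add red to get rrrbrbrbbrrbbr; options L={ -3,-11/4,-43/16,-85/32,-679/256,-1357/512 } R={ -2713/1024,-339/128,-169/64,-21/8,-5/2,-2,-1,0 } = -5427/2048
step 15: add red to get rrrbrbrbbrrbbrr; options L={ -3,-11/4,-43/16,-85/32,-679/256,-1357/512 } R={ -5427/2048,-2713/1024,-339/128,-169/64,-21/8,-5/2,-2,-1,0 } = -10855/4096

-10855/4096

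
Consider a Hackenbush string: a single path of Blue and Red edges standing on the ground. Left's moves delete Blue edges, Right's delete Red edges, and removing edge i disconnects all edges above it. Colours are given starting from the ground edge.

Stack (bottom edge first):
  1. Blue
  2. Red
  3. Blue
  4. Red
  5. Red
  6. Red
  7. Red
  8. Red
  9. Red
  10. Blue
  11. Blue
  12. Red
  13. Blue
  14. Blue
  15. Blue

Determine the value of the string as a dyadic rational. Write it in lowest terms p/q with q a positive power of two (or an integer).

8303/16384

G_1 [B]  L=[0]  R=[(no moves)]  = 1
G_2 [BR]  L=[0]  R=[1]  = 1/2
G_3 [BRB]  L=[0, 1/2]  R=[1]  = 3/4
G_4 [BRBR]  L=[0, 1/2]  R=[3/4, 1]  = 5/8
G_5 [BRBRR]  L=[0, 1/2]  R=[5/8, 3/4, 1]  = 9/16
G_6 [BRBRRR]  L=[0, 1/2]  R=[9/16, 5/8, 3/4, 1]  = 17/32
G_7 [BRBRRRR]  L=[0, 1/2]  R=[17/32, 9/16, 5/8, 3/4, 1]  = 33/64
G_8 [BRBRRRRR]  L=[0, 1/2]  R=[33/64, 17/32, 9/16, 5/8, 3/4, 1]  = 65/128
G_9 [BRBRRRRRR]  L=[0, 1/2]  R=[65/128, 33/64, 17/32, 9/16, 5/8, 3/4, 1]  = 129/256
G_10 [BRBRRRRRRB]  L=[0, 1/2, 129/256]  R=[65/128, 33/64, 17/32, 9/16, 5/8, 3/4, 1]  = 259/512
G_11 [BRBRRRRRRBB]  L=[0, 1/2, 129/256, 259/512]  R=[65/128, 33/64, 17/32, 9/16, 5/8, 3/4, 1]  = 519/1024
G_12 [BRBRRRRRRBBR]  L=[0, 1/2, 129/256, 259/512]  R=[519/1024, 65/128, 33/64, 17/32, 9/16, 5/8, 3/4, 1]  = 1037/2048
G_13 [BRBRRRRRRBBRB]  L=[0, 1/2, 129/256, 259/512, 1037/2048]  R=[519/1024, 65/128, 33/64, 17/32, 9/16, 5/8, 3/4, 1]  = 2075/4096
G_14 [BRBRRRRRRBBRBB]  L=[0, 1/2, 129/256, 259/512, 1037/2048, 2075/4096]  R=[519/1024, 65/128, 33/64, 17/32, 9/16, 5/8, 3/4, 1]  = 4151/8192
G_15 [BRBRRRRRRBBRBBB]  L=[0, 1/2, 129/256, 259/512, 1037/2048, 2075/4096, 4151/8192]  R=[519/1024, 65/128, 33/64, 17/32, 9/16, 5/8, 3/4, 1]  = 8303/16384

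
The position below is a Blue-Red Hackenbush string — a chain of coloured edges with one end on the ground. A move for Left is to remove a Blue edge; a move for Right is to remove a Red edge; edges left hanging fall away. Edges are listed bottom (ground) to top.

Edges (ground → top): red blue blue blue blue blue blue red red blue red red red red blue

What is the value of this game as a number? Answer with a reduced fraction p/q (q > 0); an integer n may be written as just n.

-445/16384

val(r) = { · | 0 } => -1
val(rb) = { -1 | 0 } => -1/2
val(rbb) = { -1; -1/2 | 0 } => -1/4
val(rbbb) = { -1; -1/2; -1/4 | 0 } => -1/8
val(rbbbb) = { -1; -1/2; -1/4; -1/8 | 0 } => -1/16
val(rbbbbb) = { -1; -1/2; -1/4; -1/8; -1/16 | 0 } => -1/32
val(rbbbbbb) = { -1; -1/2; -1/4; -1/8; -1/16; -1/32 | 0 } => -1/64
val(rbbbbbbr) = { -1; -1/2; -1/4; -1/8; -1/16; -1/32 | -1/64; 0 } => -3/128
val(rbbbbbbrr) = { -1; -1/2; -1/4; -1/8; -1/16; -1/32 | -3/128; -1/64; 0 } => -7/256
val(rbbbbbbrrb) = { -1; -1/2; -1/4; -1/8; -1/16; -1/32; -7/256 | -3/128; -1/64; 0 } => -13/512
val(rbbbbbbrrbr) = { -1; -1/2; -1/4; -1/8; -1/16; -1/32; -7/256 | -13/512; -3/128; -1/64; 0 } => -27/1024
val(rbbbbbbrrbrr) = { -1; -1/2; -1/4; -1/8; -1/16; -1/32; -7/256 | -27/1024; -13/512; -3/128; -1/64; 0 } => -55/2048
val(rbbbbbbrrbrrr) = { -1; -1/2; -1/4; -1/8; -1/16; -1/32; -7/256 | -55/2048; -27/1024; -13/512; -3/128; -1/64; 0 } => -111/4096
val(rbbbbbbrrbrrrr) = { -1; -1/2; -1/4; -1/8; -1/16; -1/32; -7/256 | -111/4096; -55/2048; -27/1024; -13/512; -3/128; -1/64; 0 } => -223/8192
val(rbbbbbbrrbrrrrb) = { -1; -1/2; -1/4; -1/8; -1/16; -1/32; -7/256; -223/8192 | -111/4096; -55/2048; -27/1024; -13/512; -3/128; -1/64; 0 } => -445/16384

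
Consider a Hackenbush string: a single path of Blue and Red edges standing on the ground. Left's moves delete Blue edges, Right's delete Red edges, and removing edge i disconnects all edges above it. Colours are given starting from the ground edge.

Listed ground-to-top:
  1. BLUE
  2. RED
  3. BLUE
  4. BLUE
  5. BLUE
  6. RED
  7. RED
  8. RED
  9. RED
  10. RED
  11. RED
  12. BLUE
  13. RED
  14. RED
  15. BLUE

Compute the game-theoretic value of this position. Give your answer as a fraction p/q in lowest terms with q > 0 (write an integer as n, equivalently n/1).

14355/16384

B: Left { 0 }, Right { ∅ } -> simplest 1
BR: Left { 0 }, Right { 1 } -> simplest 1/2
BRB: Left { 0; 1/2 }, Right { 1 } -> simplest 3/4
BRBB: Left { 0; 1/2; 3/4 }, Right { 1 } -> simplest 7/8
BRBBB: Left { 0; 1/2; 3/4; 7/8 }, Right { 1 } -> simplest 15/16
BRBBBR: Left { 0; 1/2; 3/4; 7/8 }, Right { 15/16; 1 } -> simplest 29/32
BRBBBRR: Left { 0; 1/2; 3/4; 7/8 }, Right { 29/32; 15/16; 1 } -> simplest 57/64
BRBBBRRR: Left { 0; 1/2; 3/4; 7/8 }, Right { 57/64; 29/32; 15/16; 1 } -> simplest 113/128
BRBBBRRRR: Left { 0; 1/2; 3/4; 7/8 }, Right { 113/128; 57/64; 29/32; 15/16; 1 } -> simplest 225/256
BRBBBRRRRR: Left { 0; 1/2; 3/4; 7/8 }, Right { 225/256; 113/128; 57/64; 29/32; 15/16; 1 } -> simplest 449/512
BRBBBRRRRRR: Left { 0; 1/2; 3/4; 7/8 }, Right { 449/512; 225/256; 113/128; 57/64; 29/32; 15/16; 1 } -> simplest 897/1024
BRBBBRRRRRRB: Left { 0; 1/2; 3/4; 7/8; 897/1024 }, Right { 449/512; 225/256; 113/128; 57/64; 29/32; 15/16; 1 } -> simplest 1795/2048
BRBBBRRRRRRBR: Left { 0; 1/2; 3/4; 7/8; 897/1024 }, Right { 1795/2048; 449/512; 225/256; 113/128; 57/64; 29/32; 15/16; 1 } -> simplest 3589/4096
BRBBBRRRRRRBRR: Left { 0; 1/2; 3/4; 7/8; 897/1024 }, Right { 3589/4096; 1795/2048; 449/512; 225/256; 113/128; 57/64; 29/32; 15/16; 1 } -> simplest 7177/8192
BRBBBRRRRRRBRRB: Left { 0; 1/2; 3/4; 7/8; 897/1024; 7177/8192 }, Right { 3589/4096; 1795/2048; 449/512; 225/256; 113/128; 57/64; 29/32; 15/16; 1 } -> simplest 14355/16384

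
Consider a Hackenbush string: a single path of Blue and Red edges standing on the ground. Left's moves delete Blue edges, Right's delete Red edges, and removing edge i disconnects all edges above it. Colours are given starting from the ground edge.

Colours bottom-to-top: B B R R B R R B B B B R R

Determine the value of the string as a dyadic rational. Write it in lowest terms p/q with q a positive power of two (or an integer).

Prefix values for B B R R B R R B B B B R R via {L|R} + simplicity:
v(B) = { 0 | (no moves) } so 1
v(BB) = { 0; 1 | (no moves) } so 2
v(BBR) = { 0; 1 | 2 } so 3/2
v(BBRR) = { 0; 1 | 3/2; 2 } so 5/4
v(BBRRB) = { 0; 1; 5/4 | 3/2; 2 } so 11/8
v(BBRRBR) = { 0; 1; 5/4 | 11/8; 3/2; 2 } so 21/16
v(BBRRBRR) = { 0; 1; 5/4 | 21/16; 11/8; 3/2; 2 } so 41/32
v(BBRRBRRB) = { 0; 1; 5/4; 41/32 | 21/16; 11/8; 3/2; 2 } so 83/64
v(BBRRBRRBB) = { 0; 1; 5/4; 41/32; 83/64 | 21/16; 11/8; 3/2; 2 } so 167/128
v(BBRRBRRBBB) = { 0; 1; 5/4; 41/32; 83/64; 167/128 | 21/16; 11/8; 3/2; 2 } so 335/256
v(BBRRBRRBBBB) = { 0; 1; 5/4; 41/32; 83/64; 167/128; 335/256 | 21/16; 11/8; 3/2; 2 } so 671/512
v(BBRRBRRBBBBR) = { 0; 1; 5/4; 41/32; 83/64; 167/128; 335/256 | 671/512; 21/16; 11/8; 3/2; 2 } so 1341/1024
v(BBRRBRRBBBBRR) = { 0; 1; 5/4; 41/32; 83/64; 167/128; 335/256 | 1341/1024; 671/512; 21/16; 11/8; 3/2; 2 } so 2681/2048

2681/2048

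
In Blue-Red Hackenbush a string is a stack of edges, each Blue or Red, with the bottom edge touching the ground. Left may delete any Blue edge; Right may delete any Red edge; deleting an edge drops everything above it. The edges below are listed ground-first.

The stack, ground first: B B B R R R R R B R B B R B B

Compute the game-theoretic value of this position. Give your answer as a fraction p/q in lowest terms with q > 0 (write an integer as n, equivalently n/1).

8375/4096

Recurse on prefixes of the 15-edge string B B B R R R R R B R B B R B B:
step 1: add B to get B; options L={ 0 } R={ ∅ } -> 1
step 2: add B to get BB; options L={ 0 1 } R={ ∅ } -> 2
step 3: add B to get BBB; options L={ 0 1 2 } R={ ∅ } -> 3
step 4: add R to get BBBR; options L={ 0 1 2 } R={ 3 } -> 5/2
step 5: add R to get BBBRR; options L={ 0 1 2 } R={ 5/2 3 } -> 9/4
step 6: add R to get BBBRRR; options L={ 0 1 2 } R={ 9/4 5/2 3 } -> 17/8
step 7: add R to get BBBRRRR; options L={ 0 1 2 } R={ 17/8 9/4 5/2 3 } -> 33/16
step 8: add R to get BBBRRRRR; options L={ 0 1 2 } R={ 33/16 17/8 9/4 5/2 3 } -> 65/32
step 9: add B to get BBBRRRRRB; options L={ 0 1 2 65/32 } R={ 33/16 17/8 9/4 5/2 3 } -> 131/64
step 10: add R to get BBBRRRRRBR; options L={ 0 1 2 65/32 } R={ 131/64 33/16 17/8 9/4 5/2 3 } -> 261/128
step 11: add B to get BBBRRRRRBRB; options L={ 0 1 2 65/32 261/128 } R={ 131/64 33/16 17/8 9/4 5/2 3 } -> 523/256
step 12: add B to get BBBRRRRRBRBB; options L={ 0 1 2 65/32 261/128 523/256 } R={ 131/64 33/16 17/8 9/4 5/2 3 } -> 1047/512
step 13: add R to get BBBRRRRRBRBBR; options L={ 0 1 2 65/32 261/128 523/256 } R={ 1047/512 131/64 33/16 17/8 9/4 5/2 3 } -> 2093/1024
step 14: add B to get BBBRRRRRBRBBRB; options L={ 0 1 2 65/32 261/128 523/256 2093/1024 } R={ 1047/512 131/64 33/16 17/8 9/4 5/2 3 } -> 4187/2048
step 15: add B to get BBBRRRRRBRBBRBB; options L={ 0 1 2 65/32 261/128 523/256 2093/1024 4187/2048 } R={ 1047/512 131/64 33/16 17/8 9/4 5/2 3 } -> 8375/4096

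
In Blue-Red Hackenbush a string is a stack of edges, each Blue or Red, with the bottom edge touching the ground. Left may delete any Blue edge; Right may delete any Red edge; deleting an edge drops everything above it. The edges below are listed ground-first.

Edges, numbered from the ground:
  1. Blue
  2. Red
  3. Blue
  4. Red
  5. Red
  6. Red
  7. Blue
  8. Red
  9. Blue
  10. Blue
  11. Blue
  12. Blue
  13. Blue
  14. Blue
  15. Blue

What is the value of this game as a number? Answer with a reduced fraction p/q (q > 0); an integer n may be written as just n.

step 1: add Blue to get B; options L={ 0 } R={ (no moves) } = 1
step 2: add Red to get BR; options L={ 0 } R={ 1 } = 1/2
step 3: add Blue to get BRB; options L={ 0 1/2 } R={ 1 } = 3/4
step 4: add Red to get BRBR; options L={ 0 1/2 } R={ 3/4 1 } = 5/8
step 5: add Red to get BRBRR; options L={ 0 1/2 } R={ 5/8 3/4 1 } = 9/16
step 6: add Red to get BRBRRR; options L={ 0 1/2 } R={ 9/16 5/8 3/4 1 } = 17/32
step 7: add Blue to get BRBRRRB; options L={ 0 1/2 17/32 } R={ 9/16 5/8 3/4 1 } = 35/64
step 8: add Red to get BRBRRRBR; options L={ 0 1/2 17/32 } R={ 35/64 9/16 5/8 3/4 1 } = 69/128
step 9: add Blue to get BRBRRRBRB; options L={ 0 1/2 17/32 69/128 } R={ 35/64 9/16 5/8 3/4 1 } = 139/256
step 10: add Blue to get BRBRRRBRBB; options L={ 0 1/2 17/32 69/128 139/256 } R={ 35/64 9/16 5/8 3/4 1 } = 279/512
step 11: add Blue to get BRBRRRBRBBB; options L={ 0 1/2 17/32 69/128 139/256 279/512 } R={ 35/64 9/16 5/8 3/4 1 } = 559/1024
step 12: add Blue to get BRBRRRBRBBBB; options L={ 0 1/2 17/32 69/128 139/256 279/512 559/1024 } R={ 35/64 9/16 5/8 3/4 1 } = 1119/2048
step 13: add Blue to get BRBRRRBRBBBBB; options L={ 0 1/2 17/32 69/128 139/256 279/512 559/1024 1119/2048 } R={ 35/64 9/16 5/8 3/4 1 } = 2239/4096
step 14: add Blue to get BRBRRRBRBBBBBB; options L={ 0 1/2 17/32 69/128 139/256 279/512 559/1024 1119/2048 2239/4096 } R={ 35/64 9/16 5/8 3/4 1 } = 4479/8192
step 15: add Blue to get BRBRRRBRBBBBBBB; options L={ 0 1/2 17/32 69/128 139/256 279/512 559/1024 1119/2048 2239/4096 4479/8192 } R={ 35/64 9/16 5/8 3/4 1 } = 8959/16384

8959/16384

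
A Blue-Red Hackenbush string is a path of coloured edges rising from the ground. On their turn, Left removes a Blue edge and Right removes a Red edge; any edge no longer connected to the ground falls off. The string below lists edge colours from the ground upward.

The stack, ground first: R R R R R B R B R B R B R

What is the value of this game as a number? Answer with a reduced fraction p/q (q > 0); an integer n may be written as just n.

Prefix values for R R R R R B R B R B R B R via {L|R} + simplicity:
R: Left { (no moves) }, Right { 0 } so simplest -1
RR: Left { (no moves) }, Right { -1 0 } so simplest -2
RRR: Left { (no moves) }, Right { -2 -1 0 } so simplest -3
RRRR: Left { (no moves) }, Right { -3 -2 -1 0 } so simplest -4
RRRRR: Left { (no moves) }, Right { -4 -3 -2 -1 0 } so simplest -5
RRRRRB: Left { -5 }, Right { -4 -3 -2 -1 0 } so simplest -9/2
RRRRRBR: Left { -5 }, Right { -9/2 -4 -3 -2 -1 0 } so simplest -19/4
RRRRRBRB: Left { -5 -19/4 }, Right { -9/2 -4 -3 -2 -1 0 } so simplest -37/8
RRRRRBRBR: Left { -5 -19/4 }, Right { -37/8 -9/2 -4 -3 -2 -1 0 } so simplest -75/16
RRRRRBRBRB: Left { -5 -19/4 -75/16 }, Right { -37/8 -9/2 -4 -3 -2 -1 0 } so simplest -149/32
RRRRRBRBRBR: Left { -5 -19/4 -75/16 }, Right { -149/32 -37/8 -9/2 -4 -3 -2 -1 0 } so simplest -299/64
RRRRRBRBRBRB: Left { -5 -19/4 -75/16 -299/64 }, Right { -149/32 -37/8 -9/2 -4 -3 -2 -1 0 } so simplest -597/128
RRRRRBRBRBRBR: Left { -5 -19/4 -75/16 -299/64 }, Right { -597/128 -149/32 -37/8 -9/2 -4 -3 -2 -1 0 } so simplest -1195/256

-1195/256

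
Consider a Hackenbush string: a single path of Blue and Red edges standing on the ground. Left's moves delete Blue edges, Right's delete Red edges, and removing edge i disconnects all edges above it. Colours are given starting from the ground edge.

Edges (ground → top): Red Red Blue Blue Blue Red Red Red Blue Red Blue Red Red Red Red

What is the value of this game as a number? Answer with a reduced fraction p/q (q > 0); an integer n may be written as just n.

-10079/8192

Recurse on prefixes of the 15-edge string Red Red Blue Blue Blue Red Red Red Blue Red Blue Red Red Red Red:
edge 1 of 15 (Red): { · | 0 } ⇒ -1
edge 2 of 15 (Red): { · | -1,0 } ⇒ -2
edge 3 of 15 (Blue): { -2 | -1,0 } ⇒ -3/2
edge 4 of 15 (Blue): { -2,-3/2 | -1,0 } ⇒ -5/4
edge 5 of 15 (Blue): { -2,-3/2,-5/4 | -1,0 } ⇒ -9/8
edge 6 of 15 (Red): { -2,-3/2,-5/4 | -9/8,-1,0 } ⇒ -19/16
edge 7 of 15 (Red): { -2,-3/2,-5/4 | -19/16,-9/8,-1,0 } ⇒ -39/32
edge 8 of 15 (Red): { -2,-3/2,-5/4 | -39/32,-19/16,-9/8,-1,0 } ⇒ -79/64
edge 9 of 15 (Blue): { -2,-3/2,-5/4,-79/64 | -39/32,-19/16,-9/8,-1,0 } ⇒ -157/128
edge 10 of 15 (Red): { -2,-3/2,-5/4,-79/64 | -157/128,-39/32,-19/16,-9/8,-1,0 } ⇒ -315/256
edge 11 of 15 (Blue): { -2,-3/2,-5/4,-79/64,-315/256 | -157/128,-39/32,-19/16,-9/8,-1,0 } ⇒ -629/512
edge 12 of 15 (Red): { -2,-3/2,-5/4,-79/64,-315/256 | -629/512,-157/128,-39/32,-19/16,-9/8,-1,0 } ⇒ -1259/1024
edge 13 of 15 (Red): { -2,-3/2,-5/4,-79/64,-315/256 | -1259/1024,-629/512,-157/128,-39/32,-19/16,-9/8,-1,0 } ⇒ -2519/2048
edge 14 of 15 (Red): { -2,-3/2,-5/4,-79/64,-315/256 | -2519/2048,-1259/1024,-629/512,-157/128,-39/32,-19/16,-9/8,-1,0 } ⇒ -5039/4096
edge 15 of 15 (Red): { -2,-3/2,-5/4,-79/64,-315/256 | -5039/4096,-2519/2048,-1259/1024,-629/512,-157/128,-39/32,-19/16,-9/8,-1,0 } ⇒ -10079/8192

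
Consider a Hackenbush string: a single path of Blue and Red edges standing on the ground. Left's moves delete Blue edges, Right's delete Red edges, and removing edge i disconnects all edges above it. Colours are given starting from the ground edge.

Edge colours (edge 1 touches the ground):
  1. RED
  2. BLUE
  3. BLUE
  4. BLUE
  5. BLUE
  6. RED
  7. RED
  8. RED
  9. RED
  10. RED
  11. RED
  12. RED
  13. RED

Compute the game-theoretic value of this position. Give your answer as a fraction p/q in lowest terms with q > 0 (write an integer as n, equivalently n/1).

-511/4096

val_1 [R]  L=[]  R=[0]  — -1
val_2 [RB]  L=[-1]  R=[0]  — -1/2
val_3 [RBB]  L=[-1,-1/2]  R=[0]  — -1/4
val_4 [RBBB]  L=[-1,-1/2,-1/4]  R=[0]  — -1/8
val_5 [RBBBB]  L=[-1,-1/2,-1/4,-1/8]  R=[0]  — -1/16
val_6 [RBBBBR]  L=[-1,-1/2,-1/4,-1/8]  R=[-1/16,0]  — -3/32
val_7 [RBBBBRR]  L=[-1,-1/2,-1/4,-1/8]  R=[-3/32,-1/16,0]  — -7/64
val_8 [RBBBBRRR]  L=[-1,-1/2,-1/4,-1/8]  R=[-7/64,-3/32,-1/16,0]  — -15/128
val_9 [RBBBBRRRR]  L=[-1,-1/2,-1/4,-1/8]  R=[-15/128,-7/64,-3/32,-1/16,0]  — -31/256
val_10 [RBBBBRRRRR]  L=[-1,-1/2,-1/4,-1/8]  R=[-31/256,-15/128,-7/64,-3/32,-1/16,0]  — -63/512
val_11 [RBBBBRRRRRR]  L=[-1,-1/2,-1/4,-1/8]  R=[-63/512,-31/256,-15/128,-7/64,-3/32,-1/16,0]  — -127/1024
val_12 [RBBBBRRRRRRR]  L=[-1,-1/2,-1/4,-1/8]  R=[-127/1024,-63/512,-31/256,-15/128,-7/64,-3/32,-1/16,0]  — -255/2048
val_13 [RBBBBRRRRRRRR]  L=[-1,-1/2,-1/4,-1/8]  R=[-255/2048,-127/1024,-63/512,-31/256,-15/128,-7/64,-3/32,-1/16,0]  — -511/4096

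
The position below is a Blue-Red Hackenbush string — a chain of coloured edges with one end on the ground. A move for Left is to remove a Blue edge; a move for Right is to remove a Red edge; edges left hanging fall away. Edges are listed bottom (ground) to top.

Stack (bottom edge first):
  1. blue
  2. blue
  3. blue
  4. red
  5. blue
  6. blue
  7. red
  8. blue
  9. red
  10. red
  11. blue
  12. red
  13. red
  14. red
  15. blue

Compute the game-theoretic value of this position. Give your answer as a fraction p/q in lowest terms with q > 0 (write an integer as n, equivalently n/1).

G_1 [b]  L=[0]  R=[∅]  -> 1
G_2 [bb]  L=[0 1]  R=[∅]  -> 2
G_3 [bbb]  L=[0 1 2]  R=[∅]  -> 3
G_4 [bbbr]  L=[0 1 2]  R=[3]  -> 5/2
G_5 [bbbrb]  L=[0 1 2 5/2]  R=[3]  -> 11/4
G_6 [bbbrbb]  L=[0 1 2 5/2 11/4]  R=[3]  -> 23/8
G_7 [bbbrbbr]  L=[0 1 2 5/2 11/4]  R=[23/8 3]  -> 45/16
G_8 [bbbrbbrb]  L=[0 1 2 5/2 11/4 45/16]  R=[23/8 3]  -> 91/32
G_9 [bbbrbbrbr]  L=[0 1 2 5/2 11/4 45/16]  R=[91/32 23/8 3]  -> 181/64
G_10 [bbbrbbrbrr]  L=[0 1 2 5/2 11/4 45/16]  R=[181/64 91/32 23/8 3]  -> 361/128
G_11 [bbbrbbrbrrb]  L=[0 1 2 5/2 11/4 45/16 361/128]  R=[181/64 91/32 23/8 3]  -> 723/256
G_12 [bbbrbbrbrrbr]  L=[0 1 2 5/2 11/4 45/16 361/128]  R=[723/256 181/64 91/32 23/8 3]  -> 1445/512
G_13 [bbbrbbrbrrbrr]  L=[0 1 2 5/2 11/4 45/16 361/128]  R=[1445/512 723/256 181/64 91/32 23/8 3]  -> 2889/1024
G_14 [bbbrbbrbrrbrrr]  L=[0 1 2 5/2 11/4 45/16 361/128]  R=[2889/1024 1445/512 723/256 181/64 91/32 23/8 3]  -> 5777/2048
G_15 [bbbrbbrbrrbrrrb]  L=[0 1 2 5/2 11/4 45/16 361/128 5777/2048]  R=[2889/1024 1445/512 723/256 181/64 91/32 23/8 3]  -> 11555/4096

11555/4096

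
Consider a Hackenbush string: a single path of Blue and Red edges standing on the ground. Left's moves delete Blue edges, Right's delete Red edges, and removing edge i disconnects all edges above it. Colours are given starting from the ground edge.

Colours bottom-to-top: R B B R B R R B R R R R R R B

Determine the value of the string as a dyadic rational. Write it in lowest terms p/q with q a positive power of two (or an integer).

Recurse on prefixes of the 15-edge string R B B R B R R B R R R R R R B:
1 of 15 · R · max L −∞ · min R 0 ⇒ -1
2 of 15 · RB · max L -1 · min R 0 ⇒ -1/2
3 of 15 · RBB · max L -1/2 · min R 0 ⇒ -1/4
4 of 15 · RBBR · max L -1/2 · min R -1/4 ⇒ -3/8
5 of 15 · RBBRB · max L -3/8 · min R -1/4 ⇒ -5/16
6 of 15 · RBBRBR · max L -3/8 · min R -5/16 ⇒ -11/32
7 of 15 · RBBRBRR · max L -3/8 · min R -11/32 ⇒ -23/64
8 of 15 · RBBRBRRB · max L -23/64 · min R -11/32 ⇒ -45/128
9 of 15 · RBBRBRRBR · max L -23/64 · min R -45/128 ⇒ -91/256
10 of 15 · RBBRBRRBRR · max L -23/64 · min R -91/256 ⇒ -183/512
11 of 15 · RBBRBRRBRRR · max L -23/64 · min R -183/512 ⇒ -367/1024
12 of 15 · RBBRBRRBRRRR · max L -23/64 · min R -367/1024 ⇒ -735/2048
13 of 15 · RBBRBRRBRRRRR · max L -23/64 · min R -735/2048 ⇒ -1471/4096
14 of 15 · RBBRBRRBRRRRRR · max L -23/64 · min R -1471/4096 ⇒ -2943/8192
15 of 15 · RBBRBRRBRRRRRRB · max L -2943/8192 · min R -1471/4096 ⇒ -5885/16384

-5885/16384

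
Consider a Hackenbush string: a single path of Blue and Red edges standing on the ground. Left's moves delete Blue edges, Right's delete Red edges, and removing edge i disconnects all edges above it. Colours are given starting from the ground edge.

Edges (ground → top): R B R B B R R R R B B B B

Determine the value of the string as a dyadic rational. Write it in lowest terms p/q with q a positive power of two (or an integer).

-2529/4096

Build val(s[:k]) for k = 1..13, string s = R B R B B R R R R B B B B.
val_1 [R]  L=[∅]  R=[0]  so -1
val_2 [RB]  L=[-1]  R=[0]  so -1/2
val_3 [RBR]  L=[-1]  R=[-1/2, 0]  so -3/4
val_4 [RBRB]  L=[-1, -3/4]  R=[-1/2, 0]  so -5/8
val_5 [RBRBB]  L=[-1, -3/4, -5/8]  R=[-1/2, 0]  so -9/16
val_6 [RBRBBR]  L=[-1, -3/4, -5/8]  R=[-9/16, -1/2, 0]  so -19/32
val_7 [RBRBBRR]  L=[-1, -3/4, -5/8]  R=[-19/32, -9/16, -1/2, 0]  so -39/64
val_8 [RBRBBRRR]  L=[-1, -3/4, -5/8]  R=[-39/64, -19/32, -9/16, -1/2, 0]  so -79/128
val_9 [RBRBBRRRR]  L=[-1, -3/4, -5/8]  R=[-79/128, -39/64, -19/32, -9/16, -1/2, 0]  so -159/256
val_10 [RBRBBRRRRB]  L=[-1, -3/4, -5/8, -159/256]  R=[-79/128, -39/64, -19/32, -9/16, -1/2, 0]  so -317/512
val_11 [RBRBBRRRRBB]  L=[-1, -3/4, -5/8, -159/256, -317/512]  R=[-79/128, -39/64, -19/32, -9/16, -1/2, 0]  so -633/1024
val_12 [RBRBBRRRRBBB]  L=[-1, -3/4, -5/8, -159/256, -317/512, -633/1024]  R=[-79/128, -39/64, -19/32, -9/16, -1/2, 0]  so -1265/2048
val_13 [RBRBBRRRRBBBB]  L=[-1, -3/4, -5/8, -159/256, -317/512, -633/1024, -1265/2048]  R=[-79/128, -39/64, -19/32, -9/16, -1/2, 0]  so -2529/4096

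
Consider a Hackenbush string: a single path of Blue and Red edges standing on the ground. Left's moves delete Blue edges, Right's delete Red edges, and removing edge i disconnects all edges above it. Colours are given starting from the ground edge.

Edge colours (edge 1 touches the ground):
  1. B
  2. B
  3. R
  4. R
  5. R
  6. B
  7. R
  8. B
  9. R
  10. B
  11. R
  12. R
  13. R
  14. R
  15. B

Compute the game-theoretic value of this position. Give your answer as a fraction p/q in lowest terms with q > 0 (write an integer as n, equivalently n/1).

g(B) = { 0 | — } → 1
g(BB) = { 0 1 | — } → 2
g(BBR) = { 0 1 | 2 } → 3/2
g(BBRR) = { 0 1 | 3/2 2 } → 5/4
g(BBRRR) = { 0 1 | 5/4 3/2 2 } → 9/8
g(BBRRRB) = { 0 1 9/8 | 5/4 3/2 2 } → 19/16
g(BBRRRBR) = { 0 1 9/8 | 19/16 5/4 3/2 2 } → 37/32
g(BBRRRBRB) = { 0 1 9/8 37/32 | 19/16 5/4 3/2 2 } → 75/64
g(BBRRRBRBR) = { 0 1 9/8 37/32 | 75/64 19/16 5/4 3/2 2 } → 149/128
g(BBRRRBRBRB) = { 0 1 9/8 37/32 149/128 | 75/64 19/16 5/4 3/2 2 } → 299/256
g(BBRRRBRBRBR) = { 0 1 9/8 37/32 149/128 | 299/256 75/64 19/16 5/4 3/2 2 } → 597/512
g(BBRRRBRBRBRR) = { 0 1 9/8 37/32 149/128 | 597/512 299/256 75/64 19/16 5/4 3/2 2 } → 1193/1024
g(BBRRRBRBRBRRR) = { 0 1 9/8 37/32 149/128 | 1193/1024 597/512 299/256 75/64 19/16 5/4 3/2 2 } → 2385/2048
g(BBRRRBRBRBRRRR) = { 0 1 9/8 37/32 149/128 | 2385/2048 1193/1024 597/512 299/256 75/64 19/16 5/4 3/2 2 } → 4769/4096
g(BBRRRBRBRBRRRRB) = { 0 1 9/8 37/32 149/128 4769/4096 | 2385/2048 1193/1024 597/512 299/256 75/64 19/16 5/4 3/2 2 } → 9539/8192

9539/8192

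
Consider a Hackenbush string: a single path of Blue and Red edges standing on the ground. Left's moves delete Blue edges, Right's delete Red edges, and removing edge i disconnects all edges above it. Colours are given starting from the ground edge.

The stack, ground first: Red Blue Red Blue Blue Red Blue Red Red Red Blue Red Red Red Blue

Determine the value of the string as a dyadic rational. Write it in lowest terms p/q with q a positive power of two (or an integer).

Prefix values for Red Blue Red Blue Blue Red Blue Red Red Red Blue Red Red Red Blue via {L|R} + simplicity:
edge 1 of 15 (Red): { ∅ | 0 } so -1
edge 2 of 15 (Blue): { -1 | 0 } so -1/2
edge 3 of 15 (Red): { -1 | -1/2 0 } so -3/4
edge 4 of 15 (Blue): { -1 -3/4 | -1/2 0 } so -5/8
edge 5 of 15 (Blue): { -1 -3/4 -5/8 | -1/2 0 } so -9/16
edge 6 of 15 (Red): { -1 -3/4 -5/8 | -9/16 -1/2 0 } so -19/32
edge 7 of 15 (Blue): { -1 -3/4 -5/8 -19/32 | -9/16 -1/2 0 } so -37/64
edge 8 of 15 (Red): { -1 -3/4 -5/8 -19/32 | -37/64 -9/16 -1/2 0 } so -75/128
edge 9 of 15 (Red): { -1 -3/4 -5/8 -19/32 | -75/128 -37/64 -9/16 -1/2 0 } so -151/256
edge 10 of 15 (Red): { -1 -3/4 -5/8 -19/32 | -151/256 -75/128 -37/64 -9/16 -1/2 0 } so -303/512
edge 11 of 15 (Blue): { -1 -3/4 -5/8 -19/32 -303/512 | -151/256 -75/128 -37/64 -9/16 -1/2 0 } so -605/1024
edge 12 of 15 (Red): { -1 -3/4 -5/8 -19/32 -303/512 | -605/1024 -151/256 -75/128 -37/64 -9/16 -1/2 0 } so -1211/2048
edge 13 of 15 (Red): { -1 -3/4 -5/8 -19/32 -303/512 | -1211/2048 -605/1024 -151/256 -75/128 -37/64 -9/16 -1/2 0 } so -2423/4096
edge 14 of 15 (Red): { -1 -3/4 -5/8 -19/32 -303/512 | -2423/4096 -1211/2048 -605/1024 -151/256 -75/128 -37/64 -9/16 -1/2 0 } so -4847/8192
edge 15 of 15 (Blue): { -1 -3/4 -5/8 -19/32 -303/512 -4847/8192 | -2423/4096 -1211/2048 -605/1024 -151/256 -75/128 -37/64 -9/16 -1/2 0 } so -9693/16384

-9693/16384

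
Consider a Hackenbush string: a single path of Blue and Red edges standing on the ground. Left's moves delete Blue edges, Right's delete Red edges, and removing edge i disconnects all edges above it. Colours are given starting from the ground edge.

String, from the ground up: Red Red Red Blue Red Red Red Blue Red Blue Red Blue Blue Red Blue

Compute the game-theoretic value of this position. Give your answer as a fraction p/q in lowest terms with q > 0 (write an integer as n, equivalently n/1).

-11941/4096

Build v(s[:k]) for k = 1..15, string s = Red Red Red Blue Red Red Red Blue Red Blue Red Blue Blue Red Blue.
step 1: add Red to get R; options L={ none } R={ 0 } => -1
step 2: add Red to get RR; options L={ none } R={ -1, 0 } => -2
step 3: add Red to get RRR; options L={ none } R={ -2, -1, 0 } => -3
step 4: add Blue to get RRRB; options L={ -3 } R={ -2, -1, 0 } => -5/2
step 5: add Red to get RRRBR; options L={ -3 } R={ -5/2, -2, -1, 0 } => -11/4
step 6: add Red to get RRRBRR; options L={ -3 } R={ -11/4, -5/2, -2, -1, 0 } => -23/8
step 7: add Red to get RRRBRRR; options L={ -3 } R={ -23/8, -11/4, -5/2, -2, -1, 0 } => -47/16
step 8: add Blue to get RRRBRRRB; options L={ -3, -47/16 } R={ -23/8, -11/4, -5/2, -2, -1, 0 } => -93/32
step 9: add Red to get RRRBRRRBR; options L={ -3, -47/16 } R={ -93/32, -23/8, -11/4, -5/2, -2, -1, 0 } => -187/64
step 10: add Blue to get RRRBRRRBRB; options L={ -3, -47/16, -187/64 } R={ -93/32, -23/8, -11/4, -5/2, -2, -1, 0 } => -373/128
step 11: add Red to get RRRBRRRBRBR; options L={ -3, -47/16, -187/64 } R={ -373/128, -93/32, -23/8, -11/4, -5/2, -2, -1, 0 } => -747/256
step 12: add Blue to get RRRBRRRBRBRB; options L={ -3, -47/16, -187/64, -747/256 } R={ -373/128, -93/32, -23/8, -11/4, -5/2, -2, -1, 0 } => -1493/512
step 13: add Blue to get RRRBRRRBRBRBB; options L={ -3, -47/16, -187/64, -747/256, -1493/512 } R={ -373/128, -93/32, -23/8, -11/4, -5/2, -2, -1, 0 } => -2985/1024
step 14: add Red to get RRRBRRRBRBRBBR; options L={ -3, -47/16, -187/64, -747/256, -1493/512 } R={ -2985/1024, -373/128, -93/32, -23/8, -11/4, -5/2, -2, -1, 0 } => -5971/2048
step 15: add Blue to get RRRBRRRBRBRBBRB; options L={ -3, -47/16, -187/64, -747/256, -1493/512, -5971/2048 } R={ -2985/1024, -373/128, -93/32, -23/8, -11/4, -5/2, -2, -1, 0 } => -11941/4096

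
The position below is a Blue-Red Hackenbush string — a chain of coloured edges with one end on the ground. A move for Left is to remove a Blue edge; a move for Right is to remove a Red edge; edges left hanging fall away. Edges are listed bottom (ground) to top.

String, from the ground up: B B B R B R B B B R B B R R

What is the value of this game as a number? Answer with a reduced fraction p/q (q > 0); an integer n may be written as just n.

5593/2048

Recurse on prefixes of the 14-edge string B B B R B R B B B R B B R R:
step 1: add B to get B; options L={ 0 } R={ · } -> 1
step 2: add B to get BB; options L={ 0 1 } R={ · } -> 2
step 3: add B to get BBB; options L={ 0 1 2 } R={ · } -> 3
step 4: add R to get BBBR; options L={ 0 1 2 } R={ 3 } -> 5/2
step 5: add B to get BBBRB; options L={ 0 1 2 5/2 } R={ 3 } -> 11/4
step 6: add R to get BBBRBR; options L={ 0 1 2 5/2 } R={ 11/4 3 } -> 21/8
step 7: add B to get BBBRBRB; options L={ 0 1 2 5/2 21/8 } R={ 11/4 3 } -> 43/16
step 8: add B to get BBBRBRBB; options L={ 0 1 2 5/2 21/8 43/16 } R={ 11/4 3 } -> 87/32
step 9: add B to get BBBRBRBBB; options L={ 0 1 2 5/2 21/8 43/16 87/32 } R={ 11/4 3 } -> 175/64
step 10: add R to get BBBRBRBBBR; options L={ 0 1 2 5/2 21/8 43/16 87/32 } R={ 175/64 11/4 3 } -> 349/128
step 11: add B to get BBBRBRBBBRB; options L={ 0 1 2 5/2 21/8 43/16 87/32 349/128 } R={ 175/64 11/4 3 } -> 699/256
step 12: add B to get BBBRBRBBBRBB; options L={ 0 1 2 5/2 21/8 43/16 87/32 349/128 699/256 } R={ 175/64 11/4 3 } -> 1399/512
step 13: add R to get BBBRBRBBBRBBR; options L={ 0 1 2 5/2 21/8 43/16 87/32 349/128 699/256 } R={ 1399/512 175/64 11/4 3 } -> 2797/1024
step 14: add R to get BBBRBRBBBRBBRR; options L={ 0 1 2 5/2 21/8 43/16 87/32 349/128 699/256 } R={ 2797/1024 1399/512 175/64 11/4 3 } -> 5593/2048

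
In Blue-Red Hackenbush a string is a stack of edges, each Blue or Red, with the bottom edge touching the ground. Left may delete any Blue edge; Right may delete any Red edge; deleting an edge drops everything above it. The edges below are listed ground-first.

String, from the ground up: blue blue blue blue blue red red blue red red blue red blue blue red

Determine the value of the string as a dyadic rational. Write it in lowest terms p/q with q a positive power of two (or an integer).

4397/1024

Prefix values for blue blue blue blue blue red red blue red red blue red blue blue red via {L|R} + simplicity:
1 of 15 · b · max L 0 · min R +∞ = 1
2 of 15 · bb · max L 1 · min R +∞ = 2
3 of 15 · bbb · max L 2 · min R +∞ = 3
4 of 15 · bbbb · max L 3 · min R +∞ = 4
5 of 15 · bbbbb · max L 4 · min R +∞ = 5
6 of 15 · bbbbbr · max L 4 · min R 5 = 9/2
7 of 15 · bbbbbrr · max L 4 · min R 9/2 = 17/4
8 of 15 · bbbbbrrb · max L 17/4 · min R 9/2 = 35/8
9 of 15 · bbbbbrrbr · max L 17/4 · min R 35/8 = 69/16
10 of 15 · bbbbbrrbrr · max L 17/4 · min R 69/16 = 137/32
11 of 15 · bbbbbrrbrrb · max L 137/32 · min R 69/16 = 275/64
12 of 15 · bbbbbrrbrrbr · max L 137/32 · min R 275/64 = 549/128
13 of 15 · bbbbbrrbrrbrb · max L 549/128 · min R 275/64 = 1099/256
14 of 15 · bbbbbrrbrrbrbb · max L 1099/256 · min R 275/64 = 2199/512
15 of 15 · bbbbbrrbrrbrbbr · max L 1099/256 · min R 2199/512 = 4397/1024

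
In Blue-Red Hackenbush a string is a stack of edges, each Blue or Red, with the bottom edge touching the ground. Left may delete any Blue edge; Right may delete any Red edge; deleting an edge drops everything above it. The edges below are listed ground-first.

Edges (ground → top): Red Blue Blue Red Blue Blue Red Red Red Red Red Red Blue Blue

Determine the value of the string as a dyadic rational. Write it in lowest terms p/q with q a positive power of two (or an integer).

Recurse on prefixes of the 14-edge string Red Blue Blue Red Blue Blue Red Red Red Red Red Red Blue Blue:
v_1 [R]  L=[none]  R=[0]  -> -1
v_2 [RB]  L=[-1]  R=[0]  -> -1/2
v_3 [RBB]  L=[-1,-1/2]  R=[0]  -> -1/4
v_4 [RBBR]  L=[-1,-1/2]  R=[-1/4,0]  -> -3/8
v_5 [RBBRB]  L=[-1,-1/2,-3/8]  R=[-1/4,0]  -> -5/16
v_6 [RBBRBB]  L=[-1,-1/2,-3/8,-5/16]  R=[-1/4,0]  -> -9/32
v_7 [RBBRBBR]  L=[-1,-1/2,-3/8,-5/16]  R=[-9/32,-1/4,0]  -> -19/64
v_8 [RBBRBBRR]  L=[-1,-1/2,-3/8,-5/16]  R=[-19/64,-9/32,-1/4,0]  -> -39/128
v_9 [RBBRBBRRR]  L=[-1,-1/2,-3/8,-5/16]  R=[-39/128,-19/64,-9/32,-1/4,0]  -> -79/256
v_10 [RBBRBBRRRR]  L=[-1,-1/2,-3/8,-5/16]  R=[-79/256,-39/128,-19/64,-9/32,-1/4,0]  -> -159/512
v_11 [RBBRBBRRRRR]  L=[-1,-1/2,-3/8,-5/16]  R=[-159/512,-79/256,-39/128,-19/64,-9/32,-1/4,0]  -> -319/1024
v_12 [RBBRBBRRRRRR]  L=[-1,-1/2,-3/8,-5/16]  R=[-319/1024,-159/512,-79/256,-39/128,-19/64,-9/32,-1/4,0]  -> -639/2048
v_13 [RBBRBBRRRRRRB]  L=[-1,-1/2,-3/8,-5/16,-639/2048]  R=[-319/1024,-159/512,-79/256,-39/128,-19/64,-9/32,-1/4,0]  -> -1277/4096
v_14 [RBBRBBRRRRRRBB]  L=[-1,-1/2,-3/8,-5/16,-639/2048,-1277/4096]  R=[-319/1024,-159/512,-79/256,-39/128,-19/64,-9/32,-1/4,0]  -> -2553/8192

-2553/8192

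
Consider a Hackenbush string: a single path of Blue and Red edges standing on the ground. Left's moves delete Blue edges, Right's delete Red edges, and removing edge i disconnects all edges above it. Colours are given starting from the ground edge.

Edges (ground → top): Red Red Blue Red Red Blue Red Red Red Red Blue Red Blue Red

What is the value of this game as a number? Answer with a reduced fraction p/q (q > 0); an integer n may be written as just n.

-7659/4096

edge 1 of 14 (Red): { — | 0 } => -1
edge 2 of 14 (Red): { — | -1 0 } => -2
edge 3 of 14 (Blue): { -2 | -1 0 } => -3/2
edge 4 of 14 (Red): { -2 | -3/2 -1 0 } => -7/4
edge 5 of 14 (Red): { -2 | -7/4 -3/2 -1 0 } => -15/8
edge 6 of 14 (Blue): { -2 -15/8 | -7/4 -3/2 -1 0 } => -29/16
edge 7 of 14 (Red): { -2 -15/8 | -29/16 -7/4 -3/2 -1 0 } => -59/32
edge 8 of 14 (Red): { -2 -15/8 | -59/32 -29/16 -7/4 -3/2 -1 0 } => -119/64
edge 9 of 14 (Red): { -2 -15/8 | -119/64 -59/32 -29/16 -7/4 -3/2 -1 0 } => -239/128
edge 10 of 14 (Red): { -2 -15/8 | -239/128 -119/64 -59/32 -29/16 -7/4 -3/2 -1 0 } => -479/256
edge 11 of 14 (Blue): { -2 -15/8 -479/256 | -239/128 -119/64 -59/32 -29/16 -7/4 -3/2 -1 0 } => -957/512
edge 12 of 14 (Red): { -2 -15/8 -479/256 | -957/512 -239/128 -119/64 -59/32 -29/16 -7/4 -3/2 -1 0 } => -1915/1024
edge 13 of 14 (Blue): { -2 -15/8 -479/256 -1915/1024 | -957/512 -239/128 -119/64 -59/32 -29/16 -7/4 -3/2 -1 0 } => -3829/2048
edge 14 of 14 (Red): { -2 -15/8 -479/256 -1915/1024 | -3829/2048 -957/512 -239/128 -119/64 -59/32 -29/16 -7/4 -3/2 -1 0 } => -7659/4096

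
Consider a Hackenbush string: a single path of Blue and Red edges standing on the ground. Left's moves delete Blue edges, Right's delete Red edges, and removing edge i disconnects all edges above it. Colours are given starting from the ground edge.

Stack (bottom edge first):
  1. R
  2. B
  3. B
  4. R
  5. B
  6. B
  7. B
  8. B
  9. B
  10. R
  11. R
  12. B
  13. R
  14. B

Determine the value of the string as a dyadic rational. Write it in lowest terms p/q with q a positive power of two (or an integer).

step 1: add R to get R; options L={ (no moves) } R={ 0 } => -1
step 2: add B to get RB; options L={ -1 } R={ 0 } => -1/2
step 3: add B to get RBB; options L={ -1; -1/2 } R={ 0 } => -1/4
step 4: add R to get RBBR; options L={ -1; -1/2 } R={ -1/4; 0 } => -3/8
step 5: add B to get RBBRB; options L={ -1; -1/2; -3/8 } R={ -1/4; 0 } => -5/16
step 6: add B to get RBBRBB; options L={ -1; -1/2; -3/8; -5/16 } R={ -1/4; 0 } => -9/32
step 7: add B to get RBBRBBB; options L={ -1; -1/2; -3/8; -5/16; -9/32 } R={ -1/4; 0 } => -17/64
step 8: add B to get RBBRBBBB; options L={ -1; -1/2; -3/8; -5/16; -9/32; -17/64 } R={ -1/4; 0 } => -33/128
step 9: add B to get RBBRBBBBB; options L={ -1; -1/2; -3/8; -5/16; -9/32; -17/64; -33/128 } R={ -1/4; 0 } => -65/256
step 10: add R to get RBBRBBBBBR; options L={ -1; -1/2; -3/8; -5/16; -9/32; -17/64; -33/128 } R={ -65/256; -1/4; 0 } => -131/512
step 11: add R to get RBBRBBBBBRR; options L={ -1; -1/2; -3/8; -5/16; -9/32; -17/64; -33/128 } R={ -131/512; -65/256; -1/4; 0 } => -263/1024
step 12: add B to get RBBRBBBBBRRB; options L={ -1; -1/2; -3/8; -5/16; -9/32; -17/64; -33/128; -263/1024 } R={ -131/512; -65/256; -1/4; 0 } => -525/2048
step 13: add R to get RBBRBBBBBRRBR; options L={ -1; -1/2; -3/8; -5/16; -9/32; -17/64; -33/128; -263/1024 } R={ -525/2048; -131/512; -65/256; -1/4; 0 } => -1051/4096
step 14: add B to get RBBRBBBBBRRBRB; options L={ -1; -1/2; -3/8; -5/16; -9/32; -17/64; -33/128; -263/1024; -1051/4096 } R={ -525/2048; -131/512; -65/256; -1/4; 0 } => -2101/8192

-2101/8192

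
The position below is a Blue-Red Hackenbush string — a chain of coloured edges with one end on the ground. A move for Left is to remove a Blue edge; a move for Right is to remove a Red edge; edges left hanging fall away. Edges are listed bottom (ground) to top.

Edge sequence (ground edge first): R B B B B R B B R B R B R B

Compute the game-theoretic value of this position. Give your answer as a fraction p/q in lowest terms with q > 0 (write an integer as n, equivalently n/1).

v_1 [R]  L=[∅]  R=[0]  so -1
v_2 [RB]  L=[-1]  R=[0]  so -1/2
v_3 [RBB]  L=[-1 -1/2]  R=[0]  so -1/4
v_4 [RBBB]  L=[-1 -1/2 -1/4]  R=[0]  so -1/8
v_5 [RBBBB]  L=[-1 -1/2 -1/4 -1/8]  R=[0]  so -1/16
v_6 [RBBBBR]  L=[-1 -1/2 -1/4 -1/8]  R=[-1/16 0]  so -3/32
v_7 [RBBBBRB]  L=[-1 -1/2 -1/4 -1/8 -3/32]  R=[-1/16 0]  so -5/64
v_8 [RBBBBRBB]  L=[-1 -1/2 -1/4 -1/8 -3/32 -5/64]  R=[-1/16 0]  so -9/128
v_9 [RBBBBRBBR]  L=[-1 -1/2 -1/4 -1/8 -3/32 -5/64]  R=[-9/128 -1/16 0]  so -19/256
v_10 [RBBBBRBBRB]  L=[-1 -1/2 -1/4 -1/8 -3/32 -5/64 -19/256]  R=[-9/128 -1/16 0]  so -37/512
v_11 [RBBBBRBBRBR]  L=[-1 -1/2 -1/4 -1/8 -3/32 -5/64 -19/256]  R=[-37/512 -9/128 -1/16 0]  so -75/1024
v_12 [RBBBBRBBRBRB]  L=[-1 -1/2 -1/4 -1/8 -3/32 -5/64 -19/256 -75/1024]  R=[-37/512 -9/128 -1/16 0]  so -149/2048
v_13 [RBBBBRBBRBRBR]  L=[-1 -1/2 -1/4 -1/8 -3/32 -5/64 -19/256 -75/1024]  R=[-149/2048 -37/512 -9/128 -1/16 0]  so -299/4096
v_14 [RBBBBRBBRBRBRB]  L=[-1 -1/2 -1/4 -1/8 -3/32 -5/64 -19/256 -75/1024 -299/4096]  R=[-149/2048 -37/512 -9/128 -1/16 0]  so -597/8192

-597/8192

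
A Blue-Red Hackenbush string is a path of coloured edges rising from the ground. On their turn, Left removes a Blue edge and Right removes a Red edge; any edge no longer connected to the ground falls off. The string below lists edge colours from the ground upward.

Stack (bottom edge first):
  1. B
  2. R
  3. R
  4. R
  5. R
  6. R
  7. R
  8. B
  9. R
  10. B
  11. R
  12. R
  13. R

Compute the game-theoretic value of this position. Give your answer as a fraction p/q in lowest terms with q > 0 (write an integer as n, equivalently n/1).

81/4096

edge 1 of 13 (B): { 0 | none } => 1
edge 2 of 13 (R): { 0 | 1 } => 1/2
edge 3 of 13 (R): { 0 | 1/2 1 } => 1/4
edge 4 of 13 (R): { 0 | 1/4 1/2 1 } => 1/8
edge 5 of 13 (R): { 0 | 1/8 1/4 1/2 1 } => 1/16
edge 6 of 13 (R): { 0 | 1/16 1/8 1/4 1/2 1 } => 1/32
edge 7 of 13 (R): { 0 | 1/32 1/16 1/8 1/4 1/2 1 } => 1/64
edge 8 of 13 (B): { 0 1/64 | 1/32 1/16 1/8 1/4 1/2 1 } => 3/128
edge 9 of 13 (R): { 0 1/64 | 3/128 1/32 1/16 1/8 1/4 1/2 1 } => 5/256
edge 10 of 13 (B): { 0 1/64 5/256 | 3/128 1/32 1/16 1/8 1/4 1/2 1 } => 11/512
edge 11 of 13 (R): { 0 1/64 5/256 | 11/512 3/128 1/32 1/16 1/8 1/4 1/2 1 } => 21/1024
edge 12 of 13 (R): { 0 1/64 5/256 | 21/1024 11/512 3/128 1/32 1/16 1/8 1/4 1/2 1 } => 41/2048
edge 13 of 13 (R): { 0 1/64 5/256 | 41/2048 21/1024 11/512 3/128 1/32 1/16 1/8 1/4 1/2 1 } => 81/4096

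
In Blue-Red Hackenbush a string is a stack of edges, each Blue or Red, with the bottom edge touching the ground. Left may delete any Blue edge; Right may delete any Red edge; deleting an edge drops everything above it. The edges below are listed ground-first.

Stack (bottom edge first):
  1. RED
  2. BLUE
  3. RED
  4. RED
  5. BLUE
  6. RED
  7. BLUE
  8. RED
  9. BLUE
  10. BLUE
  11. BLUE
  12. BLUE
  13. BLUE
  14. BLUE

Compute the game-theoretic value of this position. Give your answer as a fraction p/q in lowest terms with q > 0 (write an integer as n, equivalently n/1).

-6785/8192

Prefix values for RED BLUE RED RED BLUE RED BLUE RED BLUE BLUE BLUE BLUE BLUE BLUE via {L|R} + simplicity:
1 of 14 · R · max L −∞ · min R 0 → -1
2 of 14 · RB · max L -1 · min R 0 → -1/2
3 of 14 · RBR · max L -1 · min R -1/2 → -3/4
4 of 14 · RBRR · max L -1 · min R -3/4 → -7/8
5 of 14 · RBRRB · max L -7/8 · min R -3/4 → -13/16
6 of 14 · RBRRBR · max L -7/8 · min R -13/16 → -27/32
7 of 14 · RBRRBRB · max L -27/32 · min R -13/16 → -53/64
8 of 14 · RBRRBRBR · max L -27/32 · min R -53/64 → -107/128
9 of 14 · RBRRBRBRB · max L -107/128 · min R -53/64 → -213/256
10 of 14 · RBRRBRBRBB · max L -213/256 · min R -53/64 → -425/512
11 of 14 · RBRRBRBRBBB · max L -425/512 · min R -53/64 → -849/1024
12 of 14 · RBRRBRBRBBBB · max L -849/1024 · min R -53/64 → -1697/2048
13 of 14 · RBRRBRBRBBBBB · max L -1697/2048 · min R -53/64 → -3393/4096
14 of 14 · RBRRBRBRBBBBBB · max L -3393/4096 · min R -53/64 → -6785/8192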